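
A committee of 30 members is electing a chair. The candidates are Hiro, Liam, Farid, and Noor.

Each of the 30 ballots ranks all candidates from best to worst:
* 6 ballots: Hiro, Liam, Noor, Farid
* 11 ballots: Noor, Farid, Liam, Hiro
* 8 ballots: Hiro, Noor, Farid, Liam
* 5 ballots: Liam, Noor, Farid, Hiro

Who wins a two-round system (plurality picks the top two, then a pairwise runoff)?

Noor

Round 1 first-place votes: Hiro 14, Liam 5, Farid 0, Noor 11. Hiro and Noor advance.
Runoff: Hiro is ranked above Noor on 14 ballots, Noor above Hiro on 16.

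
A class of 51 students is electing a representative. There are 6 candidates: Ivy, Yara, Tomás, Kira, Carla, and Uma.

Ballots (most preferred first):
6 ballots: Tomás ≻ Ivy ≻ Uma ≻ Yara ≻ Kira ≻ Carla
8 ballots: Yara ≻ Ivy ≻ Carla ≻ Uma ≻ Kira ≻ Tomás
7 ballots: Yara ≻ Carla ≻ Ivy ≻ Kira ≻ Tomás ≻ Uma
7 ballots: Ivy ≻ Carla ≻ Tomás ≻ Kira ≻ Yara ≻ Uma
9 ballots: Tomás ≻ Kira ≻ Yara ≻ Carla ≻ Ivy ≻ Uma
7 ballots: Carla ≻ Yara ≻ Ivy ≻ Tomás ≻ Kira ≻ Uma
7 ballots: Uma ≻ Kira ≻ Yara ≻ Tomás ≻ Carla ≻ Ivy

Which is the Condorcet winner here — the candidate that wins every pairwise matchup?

Yara vs Ivy: 38–13
Yara vs Tomás: 29–22
Yara vs Kira: 28–23
Yara vs Carla: 37–14
Yara vs Uma: 38–13
Yara beats every other candidate.

Yara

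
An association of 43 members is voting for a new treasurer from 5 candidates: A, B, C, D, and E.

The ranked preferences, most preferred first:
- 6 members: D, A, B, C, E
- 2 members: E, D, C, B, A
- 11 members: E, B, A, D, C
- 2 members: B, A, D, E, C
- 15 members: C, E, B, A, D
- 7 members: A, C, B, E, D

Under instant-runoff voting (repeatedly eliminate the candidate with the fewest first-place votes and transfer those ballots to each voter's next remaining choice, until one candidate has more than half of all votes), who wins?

Round 1: A 7, B 2, C 15, D 6, E 13. B eliminated.
Round 2: A 9, C 15, D 6, E 13. D eliminated.
Round 3: A 15, C 15, E 13. E eliminated.
Round 4: A 26, C 17. A has a majority (≥22).

A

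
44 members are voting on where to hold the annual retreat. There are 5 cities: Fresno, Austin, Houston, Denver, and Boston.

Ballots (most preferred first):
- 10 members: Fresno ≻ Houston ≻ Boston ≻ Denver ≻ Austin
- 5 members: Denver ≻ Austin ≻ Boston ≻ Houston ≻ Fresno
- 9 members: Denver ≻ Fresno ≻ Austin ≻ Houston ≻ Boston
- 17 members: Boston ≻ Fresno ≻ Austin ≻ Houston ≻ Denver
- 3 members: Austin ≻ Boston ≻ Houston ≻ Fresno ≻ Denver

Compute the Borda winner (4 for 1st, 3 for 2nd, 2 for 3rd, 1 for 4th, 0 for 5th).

Fresno: 10×4 + 5×0 + 9×3 + 17×3 + 3×1 = 121
Austin: 10×0 + 5×3 + 9×2 + 17×2 + 3×4 = 79
Houston: 10×3 + 5×1 + 9×1 + 17×1 + 3×2 = 67
Denver: 10×1 + 5×4 + 9×4 + 17×0 + 3×0 = 66
Boston: 10×2 + 5×2 + 9×0 + 17×4 + 3×3 = 107

Fresno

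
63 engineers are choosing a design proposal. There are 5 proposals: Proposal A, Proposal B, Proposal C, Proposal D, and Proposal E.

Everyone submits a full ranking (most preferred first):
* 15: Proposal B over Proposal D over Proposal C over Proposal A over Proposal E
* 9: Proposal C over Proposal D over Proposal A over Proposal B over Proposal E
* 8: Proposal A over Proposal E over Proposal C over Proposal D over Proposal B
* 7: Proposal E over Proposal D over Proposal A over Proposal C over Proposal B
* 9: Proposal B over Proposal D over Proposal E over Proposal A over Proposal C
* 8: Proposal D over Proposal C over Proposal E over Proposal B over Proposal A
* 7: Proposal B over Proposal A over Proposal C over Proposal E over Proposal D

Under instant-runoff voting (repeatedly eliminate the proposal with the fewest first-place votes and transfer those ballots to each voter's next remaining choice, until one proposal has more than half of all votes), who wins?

Round 1: Proposal A 8, Proposal B 31, Proposal C 9, Proposal D 8, Proposal E 7. Proposal E eliminated.
Round 2: Proposal A 8, Proposal B 31, Proposal C 9, Proposal D 15. Proposal A eliminated.
Round 3: Proposal B 31, Proposal C 17, Proposal D 15. Proposal D eliminated.
Round 4: Proposal B 31, Proposal C 32. Proposal C has a majority (≥32).

Proposal C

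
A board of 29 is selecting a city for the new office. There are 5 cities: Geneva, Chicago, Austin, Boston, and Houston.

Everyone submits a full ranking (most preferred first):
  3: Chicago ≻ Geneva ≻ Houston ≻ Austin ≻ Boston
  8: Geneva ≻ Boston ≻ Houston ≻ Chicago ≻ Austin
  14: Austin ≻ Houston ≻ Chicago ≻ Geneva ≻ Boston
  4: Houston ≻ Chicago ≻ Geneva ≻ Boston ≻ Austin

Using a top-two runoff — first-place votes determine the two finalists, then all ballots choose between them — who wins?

Geneva

Round 1 first-place votes: Geneva 8, Chicago 3, Austin 14, Boston 0, Houston 4. Austin and Geneva advance.
Runoff: Austin is ranked above Geneva on 14 ballots, Geneva above Austin on 15.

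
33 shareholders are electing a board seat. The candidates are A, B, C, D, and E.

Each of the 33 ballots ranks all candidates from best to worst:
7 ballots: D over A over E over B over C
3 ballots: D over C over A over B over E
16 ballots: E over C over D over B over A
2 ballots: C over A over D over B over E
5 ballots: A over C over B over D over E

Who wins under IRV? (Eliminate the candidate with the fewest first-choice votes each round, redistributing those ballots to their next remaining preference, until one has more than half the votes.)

Round 1: A 5, B 0, C 2, D 10, E 16. B eliminated.
Round 2: A 5, C 2, D 10, E 16. C eliminated.
Round 3: A 7, D 10, E 16. A eliminated.
Round 4: D 17, E 16. D has a majority (≥17).

D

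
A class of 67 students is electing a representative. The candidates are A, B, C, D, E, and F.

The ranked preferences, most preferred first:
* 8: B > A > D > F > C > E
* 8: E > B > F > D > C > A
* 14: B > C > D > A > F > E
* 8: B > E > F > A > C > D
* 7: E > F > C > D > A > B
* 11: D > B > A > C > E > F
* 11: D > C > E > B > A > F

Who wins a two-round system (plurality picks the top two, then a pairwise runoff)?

B

Round 1 first-place votes: A 0, B 30, C 0, D 22, E 15, F 0. B and D advance.
Runoff: B is ranked above D on 38 ballots, D above B on 29.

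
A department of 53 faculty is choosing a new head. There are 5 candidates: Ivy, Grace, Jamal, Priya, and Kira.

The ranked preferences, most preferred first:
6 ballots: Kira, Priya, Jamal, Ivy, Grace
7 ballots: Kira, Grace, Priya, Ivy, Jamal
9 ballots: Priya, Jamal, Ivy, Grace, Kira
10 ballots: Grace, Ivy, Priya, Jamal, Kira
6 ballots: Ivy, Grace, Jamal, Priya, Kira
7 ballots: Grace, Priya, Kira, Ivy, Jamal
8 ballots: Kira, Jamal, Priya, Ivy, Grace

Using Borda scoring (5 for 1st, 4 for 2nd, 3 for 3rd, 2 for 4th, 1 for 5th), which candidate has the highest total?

Priya

Ivy: 6×2 + 7×2 + 9×3 + 10×4 + 6×5 + 7×2 + 8×2 = 153
Grace: 6×1 + 7×4 + 9×2 + 10×5 + 6×4 + 7×5 + 8×1 = 169
Jamal: 6×3 + 7×1 + 9×4 + 10×2 + 6×3 + 7×1 + 8×4 = 138
Priya: 6×4 + 7×3 + 9×5 + 10×3 + 6×2 + 7×4 + 8×3 = 184
Kira: 6×5 + 7×5 + 9×1 + 10×1 + 6×1 + 7×3 + 8×5 = 151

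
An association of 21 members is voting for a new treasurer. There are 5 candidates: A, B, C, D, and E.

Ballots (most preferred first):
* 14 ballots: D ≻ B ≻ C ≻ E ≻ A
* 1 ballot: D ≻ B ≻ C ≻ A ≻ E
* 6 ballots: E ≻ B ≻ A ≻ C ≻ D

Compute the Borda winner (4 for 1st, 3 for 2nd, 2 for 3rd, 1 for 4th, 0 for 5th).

B

A: 14×0 + 1×1 + 6×2 = 13
B: 14×3 + 1×3 + 6×3 = 63
C: 14×2 + 1×2 + 6×1 = 36
D: 14×4 + 1×4 + 6×0 = 60
E: 14×1 + 1×0 + 6×4 = 38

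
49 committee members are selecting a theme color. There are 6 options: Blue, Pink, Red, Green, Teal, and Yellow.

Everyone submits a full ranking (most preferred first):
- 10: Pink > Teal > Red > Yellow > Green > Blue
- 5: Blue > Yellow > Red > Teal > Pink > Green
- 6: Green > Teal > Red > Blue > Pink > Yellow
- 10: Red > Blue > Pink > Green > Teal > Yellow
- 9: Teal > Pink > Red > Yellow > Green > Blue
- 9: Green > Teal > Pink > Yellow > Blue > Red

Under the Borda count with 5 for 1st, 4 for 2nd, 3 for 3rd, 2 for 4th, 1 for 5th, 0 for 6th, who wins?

Blue: 10×0 + 5×5 + 6×2 + 10×4 + 9×0 + 9×1 = 86
Pink: 10×5 + 5×1 + 6×1 + 10×3 + 9×4 + 9×3 = 154
Red: 10×3 + 5×3 + 6×3 + 10×5 + 9×3 + 9×0 = 140
Green: 10×1 + 5×0 + 6×5 + 10×2 + 9×1 + 9×5 = 114
Teal: 10×4 + 5×2 + 6×4 + 10×1 + 9×5 + 9×4 = 165
Yellow: 10×2 + 5×4 + 6×0 + 10×0 + 9×2 + 9×2 = 76

Teal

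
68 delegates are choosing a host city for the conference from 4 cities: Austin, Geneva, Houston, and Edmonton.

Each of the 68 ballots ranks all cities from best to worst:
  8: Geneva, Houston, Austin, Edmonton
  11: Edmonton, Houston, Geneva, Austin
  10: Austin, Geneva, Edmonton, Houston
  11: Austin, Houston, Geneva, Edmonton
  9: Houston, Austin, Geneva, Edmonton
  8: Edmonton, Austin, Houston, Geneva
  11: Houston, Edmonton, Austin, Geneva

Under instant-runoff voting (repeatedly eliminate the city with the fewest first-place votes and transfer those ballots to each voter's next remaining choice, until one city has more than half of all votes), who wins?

Houston

Round 1: Austin 21, Geneva 8, Houston 20, Edmonton 19. Geneva eliminated.
Round 2: Austin 21, Houston 28, Edmonton 19. Edmonton eliminated.
Round 3: Austin 29, Houston 39. Houston has a majority (≥35).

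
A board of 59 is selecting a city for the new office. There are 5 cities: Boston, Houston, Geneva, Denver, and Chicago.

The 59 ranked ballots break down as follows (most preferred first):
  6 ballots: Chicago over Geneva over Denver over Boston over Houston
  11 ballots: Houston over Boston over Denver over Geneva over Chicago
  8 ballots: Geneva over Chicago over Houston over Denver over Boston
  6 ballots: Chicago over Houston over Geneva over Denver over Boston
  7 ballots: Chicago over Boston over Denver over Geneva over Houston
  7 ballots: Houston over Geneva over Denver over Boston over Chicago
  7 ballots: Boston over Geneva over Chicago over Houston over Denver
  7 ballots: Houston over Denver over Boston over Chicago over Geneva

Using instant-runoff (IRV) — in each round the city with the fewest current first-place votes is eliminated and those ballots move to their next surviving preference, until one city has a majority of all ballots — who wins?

Round 1: Boston 7, Houston 25, Geneva 8, Denver 0, Chicago 19. Denver eliminated.
Round 2: Boston 7, Houston 25, Geneva 8, Chicago 19. Boston eliminated.
Round 3: Houston 25, Geneva 15, Chicago 19. Geneva eliminated.
Round 4: Houston 25, Chicago 34. Chicago has a majority (≥30).

Chicago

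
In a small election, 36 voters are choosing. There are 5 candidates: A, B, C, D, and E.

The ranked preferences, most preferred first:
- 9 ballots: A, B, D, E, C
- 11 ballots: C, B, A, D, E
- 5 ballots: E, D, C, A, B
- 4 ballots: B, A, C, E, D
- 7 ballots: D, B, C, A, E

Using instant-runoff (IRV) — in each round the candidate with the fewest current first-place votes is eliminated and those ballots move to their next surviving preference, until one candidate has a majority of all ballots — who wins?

Round 1: A 9, B 4, C 11, D 7, E 5. B eliminated.
Round 2: A 13, C 11, D 7, E 5. E eliminated.
Round 3: A 13, C 11, D 12. C eliminated.
Round 4: A 24, D 12. A has a majority (≥19).

A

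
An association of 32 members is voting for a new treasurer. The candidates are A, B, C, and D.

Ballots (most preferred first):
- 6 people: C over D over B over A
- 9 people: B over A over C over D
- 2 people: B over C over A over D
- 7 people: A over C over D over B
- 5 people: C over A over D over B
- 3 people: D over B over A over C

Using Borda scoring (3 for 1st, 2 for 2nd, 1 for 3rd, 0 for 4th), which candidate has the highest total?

C

A: 6×0 + 9×2 + 2×1 + 7×3 + 5×2 + 3×1 = 54
B: 6×1 + 9×3 + 2×3 + 7×0 + 5×0 + 3×2 = 45
C: 6×3 + 9×1 + 2×2 + 7×2 + 5×3 + 3×0 = 60
D: 6×2 + 9×0 + 2×0 + 7×1 + 5×1 + 3×3 = 33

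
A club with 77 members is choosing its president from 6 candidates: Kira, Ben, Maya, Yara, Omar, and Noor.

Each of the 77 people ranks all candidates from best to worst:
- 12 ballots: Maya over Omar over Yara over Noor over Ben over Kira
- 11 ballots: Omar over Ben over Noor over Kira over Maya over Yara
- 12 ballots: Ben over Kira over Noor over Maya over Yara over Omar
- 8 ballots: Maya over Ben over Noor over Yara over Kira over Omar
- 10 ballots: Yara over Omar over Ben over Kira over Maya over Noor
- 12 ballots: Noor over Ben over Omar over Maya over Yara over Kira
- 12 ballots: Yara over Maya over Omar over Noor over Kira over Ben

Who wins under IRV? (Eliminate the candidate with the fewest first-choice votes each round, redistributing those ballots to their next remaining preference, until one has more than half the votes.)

Round 1: Kira 0, Ben 12, Maya 20, Yara 22, Omar 11, Noor 12. Kira eliminated.
Round 2: Ben 12, Maya 20, Yara 22, Omar 11, Noor 12. Omar eliminated.
Round 3: Ben 23, Maya 20, Yara 22, Noor 12. Noor eliminated.
Round 4: Ben 35, Maya 20, Yara 22. Maya eliminated.
Round 5: Ben 43, Yara 34. Ben has a majority (≥39).

Ben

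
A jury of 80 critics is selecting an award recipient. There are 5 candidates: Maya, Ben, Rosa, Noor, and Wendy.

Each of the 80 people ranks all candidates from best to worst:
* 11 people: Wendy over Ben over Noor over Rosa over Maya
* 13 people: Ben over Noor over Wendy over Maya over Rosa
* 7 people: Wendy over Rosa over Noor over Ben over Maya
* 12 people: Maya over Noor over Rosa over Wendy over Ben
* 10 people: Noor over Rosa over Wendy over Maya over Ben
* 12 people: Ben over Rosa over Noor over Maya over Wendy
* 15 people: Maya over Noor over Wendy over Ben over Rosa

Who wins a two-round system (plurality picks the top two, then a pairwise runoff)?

Ben

Round 1 first-place votes: Maya 27, Ben 25, Rosa 0, Noor 10, Wendy 18. Maya and Ben advance.
Runoff: Maya is ranked above Ben on 37 ballots, Ben above Maya on 43.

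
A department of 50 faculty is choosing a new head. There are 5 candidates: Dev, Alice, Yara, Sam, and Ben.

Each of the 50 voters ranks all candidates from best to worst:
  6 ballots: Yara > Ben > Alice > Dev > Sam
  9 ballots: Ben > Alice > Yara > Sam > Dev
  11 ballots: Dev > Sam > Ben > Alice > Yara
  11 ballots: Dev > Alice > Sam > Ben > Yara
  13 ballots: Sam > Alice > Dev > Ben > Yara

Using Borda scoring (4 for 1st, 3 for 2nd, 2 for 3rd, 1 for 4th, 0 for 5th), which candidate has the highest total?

Dev: 6×1 + 9×0 + 11×4 + 11×4 + 13×2 = 120
Alice: 6×2 + 9×3 + 11×1 + 11×3 + 13×3 = 122
Yara: 6×4 + 9×2 + 11×0 + 11×0 + 13×0 = 42
Sam: 6×0 + 9×1 + 11×3 + 11×2 + 13×4 = 116
Ben: 6×3 + 9×4 + 11×2 + 11×1 + 13×1 = 100

Alice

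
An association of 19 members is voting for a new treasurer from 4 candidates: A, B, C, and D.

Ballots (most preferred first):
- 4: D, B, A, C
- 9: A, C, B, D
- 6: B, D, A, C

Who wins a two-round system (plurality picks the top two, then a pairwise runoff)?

B

Round 1 first-place votes: A 9, B 6, C 0, D 4. A and B advance.
Runoff: A is ranked above B on 9 ballots, B above A on 10.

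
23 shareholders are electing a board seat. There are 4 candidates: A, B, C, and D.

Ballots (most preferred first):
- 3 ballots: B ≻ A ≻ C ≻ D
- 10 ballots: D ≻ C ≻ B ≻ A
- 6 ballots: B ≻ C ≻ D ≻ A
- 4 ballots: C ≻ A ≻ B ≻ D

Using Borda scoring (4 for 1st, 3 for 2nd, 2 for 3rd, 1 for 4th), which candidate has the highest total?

A: 3×3 + 10×1 + 6×1 + 4×3 = 37
B: 3×4 + 10×2 + 6×4 + 4×2 = 64
C: 3×2 + 10×3 + 6×3 + 4×4 = 70
D: 3×1 + 10×4 + 6×2 + 4×1 = 59

C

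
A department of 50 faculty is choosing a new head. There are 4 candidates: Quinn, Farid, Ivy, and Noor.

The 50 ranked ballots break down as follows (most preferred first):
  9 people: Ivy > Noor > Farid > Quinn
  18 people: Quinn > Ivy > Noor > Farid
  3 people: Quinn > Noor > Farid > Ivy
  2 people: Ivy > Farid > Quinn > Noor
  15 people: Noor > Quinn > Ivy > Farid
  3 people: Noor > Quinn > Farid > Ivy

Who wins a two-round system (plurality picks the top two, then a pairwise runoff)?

Noor

Round 1 first-place votes: Quinn 21, Farid 0, Ivy 11, Noor 18. Quinn and Noor advance.
Runoff: Quinn is ranked above Noor on 23 ballots, Noor above Quinn on 27.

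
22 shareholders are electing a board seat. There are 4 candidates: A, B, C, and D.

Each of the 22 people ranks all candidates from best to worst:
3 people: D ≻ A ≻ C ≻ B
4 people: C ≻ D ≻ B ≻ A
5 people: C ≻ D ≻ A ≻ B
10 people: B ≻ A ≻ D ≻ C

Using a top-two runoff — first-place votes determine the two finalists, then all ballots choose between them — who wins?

C

Round 1 first-place votes: A 0, B 10, C 9, D 3. B and C advance.
Runoff: B is ranked above C on 10 ballots, C above B on 12.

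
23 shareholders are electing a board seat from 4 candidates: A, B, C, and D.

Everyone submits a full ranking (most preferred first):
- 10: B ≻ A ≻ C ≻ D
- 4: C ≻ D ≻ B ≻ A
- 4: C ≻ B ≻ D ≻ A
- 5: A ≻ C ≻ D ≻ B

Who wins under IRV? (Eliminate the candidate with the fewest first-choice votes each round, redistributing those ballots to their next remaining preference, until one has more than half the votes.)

Round 1: A 5, B 10, C 8, D 0. D eliminated.
Round 2: A 5, B 10, C 8. A eliminated.
Round 3: B 10, C 13. C has a majority (≥12).

C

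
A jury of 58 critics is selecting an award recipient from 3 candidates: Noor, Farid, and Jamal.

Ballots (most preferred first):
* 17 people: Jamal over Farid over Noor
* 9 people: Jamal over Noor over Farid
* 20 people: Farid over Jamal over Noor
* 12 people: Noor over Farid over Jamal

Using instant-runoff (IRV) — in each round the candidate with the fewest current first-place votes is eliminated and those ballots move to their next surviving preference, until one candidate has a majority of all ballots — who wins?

Round 1: Noor 12, Farid 20, Jamal 26. Noor eliminated.
Round 2: Farid 32, Jamal 26. Farid has a majority (≥30).

Farid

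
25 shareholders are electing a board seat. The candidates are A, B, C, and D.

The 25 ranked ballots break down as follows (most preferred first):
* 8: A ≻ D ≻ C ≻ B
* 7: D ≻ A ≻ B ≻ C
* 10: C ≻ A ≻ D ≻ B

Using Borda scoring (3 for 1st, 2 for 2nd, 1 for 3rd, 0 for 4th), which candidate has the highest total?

A: 8×3 + 7×2 + 10×2 = 58
B: 8×0 + 7×1 + 10×0 = 7
C: 8×1 + 7×0 + 10×3 = 38
D: 8×2 + 7×3 + 10×1 = 47

A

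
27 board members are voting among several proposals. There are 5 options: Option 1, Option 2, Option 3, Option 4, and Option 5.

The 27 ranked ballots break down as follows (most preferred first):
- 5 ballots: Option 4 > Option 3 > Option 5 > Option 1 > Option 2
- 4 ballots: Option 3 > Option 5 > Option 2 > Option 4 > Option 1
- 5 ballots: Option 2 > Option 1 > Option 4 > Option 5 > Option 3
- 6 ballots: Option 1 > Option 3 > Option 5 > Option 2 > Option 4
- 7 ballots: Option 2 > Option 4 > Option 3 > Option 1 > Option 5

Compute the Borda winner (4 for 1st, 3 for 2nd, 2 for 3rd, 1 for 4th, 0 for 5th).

Option 3

Option 1: 5×1 + 4×0 + 5×3 + 6×4 + 7×1 = 51
Option 2: 5×0 + 4×2 + 5×4 + 6×1 + 7×4 = 62
Option 3: 5×3 + 4×4 + 5×0 + 6×3 + 7×2 = 63
Option 4: 5×4 + 4×1 + 5×2 + 6×0 + 7×3 = 55
Option 5: 5×2 + 4×3 + 5×1 + 6×2 + 7×0 = 39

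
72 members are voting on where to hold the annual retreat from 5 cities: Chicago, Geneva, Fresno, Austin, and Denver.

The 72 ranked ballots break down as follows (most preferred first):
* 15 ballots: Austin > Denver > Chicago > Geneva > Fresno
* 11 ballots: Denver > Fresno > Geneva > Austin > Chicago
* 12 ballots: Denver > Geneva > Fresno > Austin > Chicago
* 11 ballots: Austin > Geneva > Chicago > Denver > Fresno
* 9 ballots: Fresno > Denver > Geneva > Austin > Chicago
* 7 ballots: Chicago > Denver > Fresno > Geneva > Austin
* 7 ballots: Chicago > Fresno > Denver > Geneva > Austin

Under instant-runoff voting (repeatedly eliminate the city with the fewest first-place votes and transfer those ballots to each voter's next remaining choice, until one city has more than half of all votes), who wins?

Round 1: Chicago 14, Geneva 0, Fresno 9, Austin 26, Denver 23. Geneva eliminated.
Round 2: Chicago 14, Fresno 9, Austin 26, Denver 23. Fresno eliminated.
Round 3: Chicago 14, Austin 26, Denver 32. Chicago eliminated.
Round 4: Austin 26, Denver 46. Denver has a majority (≥37).

Denver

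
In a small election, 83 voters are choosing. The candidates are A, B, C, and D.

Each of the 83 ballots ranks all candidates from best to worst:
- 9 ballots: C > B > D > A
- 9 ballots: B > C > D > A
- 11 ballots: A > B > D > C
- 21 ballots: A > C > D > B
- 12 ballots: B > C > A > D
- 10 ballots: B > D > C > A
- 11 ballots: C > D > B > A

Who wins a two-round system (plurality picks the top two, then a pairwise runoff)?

Round 1 first-place votes: A 32, B 31, C 20, D 0. A and B advance.
Runoff: A is ranked above B on 32 ballots, B above A on 51.

B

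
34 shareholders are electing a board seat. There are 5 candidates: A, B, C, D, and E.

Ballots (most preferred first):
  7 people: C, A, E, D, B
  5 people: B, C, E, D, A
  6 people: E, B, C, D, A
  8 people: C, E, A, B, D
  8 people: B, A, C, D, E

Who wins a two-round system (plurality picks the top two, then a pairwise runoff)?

Round 1 first-place votes: A 0, B 13, C 15, D 0, E 6. C and B advance.
Runoff: C is ranked above B on 15 ballots, B above C on 19.

B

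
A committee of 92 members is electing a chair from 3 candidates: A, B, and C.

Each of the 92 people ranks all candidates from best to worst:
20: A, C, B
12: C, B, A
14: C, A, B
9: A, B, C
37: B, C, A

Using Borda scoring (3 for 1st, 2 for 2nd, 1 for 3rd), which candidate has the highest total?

A: 20×3 + 12×1 + 14×2 + 9×3 + 37×1 = 164
B: 20×1 + 12×2 + 14×1 + 9×2 + 37×3 = 187
C: 20×2 + 12×3 + 14×3 + 9×1 + 37×2 = 201

C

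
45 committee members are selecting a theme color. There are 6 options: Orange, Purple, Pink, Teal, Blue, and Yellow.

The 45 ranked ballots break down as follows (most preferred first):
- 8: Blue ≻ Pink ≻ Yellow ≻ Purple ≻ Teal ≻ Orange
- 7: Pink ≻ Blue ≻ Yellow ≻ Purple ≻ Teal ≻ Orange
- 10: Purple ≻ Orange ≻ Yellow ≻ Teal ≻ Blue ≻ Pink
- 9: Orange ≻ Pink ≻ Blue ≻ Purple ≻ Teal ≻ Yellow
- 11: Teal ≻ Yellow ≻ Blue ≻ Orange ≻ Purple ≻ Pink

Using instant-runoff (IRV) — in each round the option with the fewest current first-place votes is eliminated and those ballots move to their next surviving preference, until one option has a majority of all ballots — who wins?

Blue

Round 1: Orange 9, Purple 10, Pink 7, Teal 11, Blue 8, Yellow 0. Yellow eliminated.
Round 2: Orange 9, Purple 10, Pink 7, Teal 11, Blue 8. Pink eliminated.
Round 3: Orange 9, Purple 10, Teal 11, Blue 15. Orange eliminated.
Round 4: Purple 10, Teal 11, Blue 24. Blue has a majority (≥23).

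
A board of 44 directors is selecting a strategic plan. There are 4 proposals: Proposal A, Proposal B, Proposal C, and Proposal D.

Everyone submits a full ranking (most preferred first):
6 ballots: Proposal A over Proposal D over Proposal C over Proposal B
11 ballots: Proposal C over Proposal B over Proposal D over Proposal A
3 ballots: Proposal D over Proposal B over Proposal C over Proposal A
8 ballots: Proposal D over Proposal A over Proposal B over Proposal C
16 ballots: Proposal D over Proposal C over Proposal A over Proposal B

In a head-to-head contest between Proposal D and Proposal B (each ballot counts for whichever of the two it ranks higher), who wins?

Proposal D is ranked above Proposal B on 33 ballots; Proposal B above Proposal D on 11.

Proposal D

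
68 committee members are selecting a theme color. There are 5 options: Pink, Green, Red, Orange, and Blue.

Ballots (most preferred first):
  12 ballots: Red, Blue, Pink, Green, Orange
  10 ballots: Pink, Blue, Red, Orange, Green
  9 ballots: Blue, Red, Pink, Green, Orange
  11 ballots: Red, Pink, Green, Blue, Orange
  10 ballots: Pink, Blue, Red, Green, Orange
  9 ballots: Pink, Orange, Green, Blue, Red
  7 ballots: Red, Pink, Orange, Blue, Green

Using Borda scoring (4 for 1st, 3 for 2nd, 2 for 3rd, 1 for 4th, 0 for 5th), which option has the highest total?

Pink: 12×2 + 10×4 + 9×2 + 11×3 + 10×4 + 9×4 + 7×3 = 212
Green: 12×1 + 10×0 + 9×1 + 11×2 + 10×1 + 9×2 + 7×0 = 71
Red: 12×4 + 10×2 + 9×3 + 11×4 + 10×2 + 9×0 + 7×4 = 187
Orange: 12×0 + 10×1 + 9×0 + 11×0 + 10×0 + 9×3 + 7×2 = 51
Blue: 12×3 + 10×3 + 9×4 + 11×1 + 10×3 + 9×1 + 7×1 = 159

Pink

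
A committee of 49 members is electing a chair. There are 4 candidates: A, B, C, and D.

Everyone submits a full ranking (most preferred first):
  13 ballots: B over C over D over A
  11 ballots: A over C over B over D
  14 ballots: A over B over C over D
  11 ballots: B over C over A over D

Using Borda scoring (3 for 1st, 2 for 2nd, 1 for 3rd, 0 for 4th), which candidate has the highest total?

B

A: 13×0 + 11×3 + 14×3 + 11×1 = 86
B: 13×3 + 11×1 + 14×2 + 11×3 = 111
C: 13×2 + 11×2 + 14×1 + 11×2 = 84
D: 13×1 + 11×0 + 14×0 + 11×0 = 13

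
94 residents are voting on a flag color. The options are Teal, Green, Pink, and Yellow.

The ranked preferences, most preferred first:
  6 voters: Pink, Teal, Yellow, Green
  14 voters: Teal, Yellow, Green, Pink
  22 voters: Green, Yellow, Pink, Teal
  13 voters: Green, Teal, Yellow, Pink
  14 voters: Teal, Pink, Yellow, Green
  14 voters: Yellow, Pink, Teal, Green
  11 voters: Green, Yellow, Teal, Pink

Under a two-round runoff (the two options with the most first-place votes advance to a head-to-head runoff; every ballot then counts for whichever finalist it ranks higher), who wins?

Round 1 first-place votes: Teal 28, Green 46, Pink 6, Yellow 14. Green and Teal advance.
Runoff: Green is ranked above Teal on 46 ballots, Teal above Green on 48.

Teal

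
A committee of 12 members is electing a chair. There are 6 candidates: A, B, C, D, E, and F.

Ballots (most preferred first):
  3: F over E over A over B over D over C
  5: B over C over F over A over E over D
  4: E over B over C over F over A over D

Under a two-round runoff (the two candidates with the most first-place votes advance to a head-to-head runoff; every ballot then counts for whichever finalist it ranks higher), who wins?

E

Round 1 first-place votes: A 0, B 5, C 0, D 0, E 4, F 3. B and E advance.
Runoff: B is ranked above E on 5 ballots, E above B on 7.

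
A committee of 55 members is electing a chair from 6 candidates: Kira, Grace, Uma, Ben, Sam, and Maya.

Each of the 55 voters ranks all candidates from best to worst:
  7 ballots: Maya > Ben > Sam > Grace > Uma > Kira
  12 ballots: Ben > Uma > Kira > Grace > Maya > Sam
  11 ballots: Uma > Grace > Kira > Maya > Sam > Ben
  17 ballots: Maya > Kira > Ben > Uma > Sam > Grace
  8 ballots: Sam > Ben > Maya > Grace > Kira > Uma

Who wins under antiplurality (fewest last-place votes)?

Last-place votes: Kira 7, Grace 17, Uma 8, Ben 11, Sam 12, Maya 0.

Maya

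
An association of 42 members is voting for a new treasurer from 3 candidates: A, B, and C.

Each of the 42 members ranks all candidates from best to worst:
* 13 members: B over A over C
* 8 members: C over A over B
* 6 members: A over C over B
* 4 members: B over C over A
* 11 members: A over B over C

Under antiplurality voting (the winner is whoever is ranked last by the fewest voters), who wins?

Last-place votes: A 4, B 14, C 24.

A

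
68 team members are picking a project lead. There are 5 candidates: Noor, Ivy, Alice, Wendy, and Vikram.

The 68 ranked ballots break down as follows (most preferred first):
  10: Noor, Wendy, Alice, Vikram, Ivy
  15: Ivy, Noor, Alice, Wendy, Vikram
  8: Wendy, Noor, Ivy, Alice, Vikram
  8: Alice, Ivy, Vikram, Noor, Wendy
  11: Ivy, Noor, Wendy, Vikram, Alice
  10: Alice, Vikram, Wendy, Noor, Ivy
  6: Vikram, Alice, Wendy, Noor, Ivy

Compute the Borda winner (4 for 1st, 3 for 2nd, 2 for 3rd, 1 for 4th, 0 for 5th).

Noor: 10×4 + 15×3 + 8×3 + 8×1 + 11×3 + 10×1 + 6×1 = 166
Ivy: 10×0 + 15×4 + 8×2 + 8×3 + 11×4 + 10×0 + 6×0 = 144
Alice: 10×2 + 15×2 + 8×1 + 8×4 + 11×0 + 10×4 + 6×3 = 148
Wendy: 10×3 + 15×1 + 8×4 + 8×0 + 11×2 + 10×2 + 6×2 = 131
Vikram: 10×1 + 15×0 + 8×0 + 8×2 + 11×1 + 10×3 + 6×4 = 91

Noor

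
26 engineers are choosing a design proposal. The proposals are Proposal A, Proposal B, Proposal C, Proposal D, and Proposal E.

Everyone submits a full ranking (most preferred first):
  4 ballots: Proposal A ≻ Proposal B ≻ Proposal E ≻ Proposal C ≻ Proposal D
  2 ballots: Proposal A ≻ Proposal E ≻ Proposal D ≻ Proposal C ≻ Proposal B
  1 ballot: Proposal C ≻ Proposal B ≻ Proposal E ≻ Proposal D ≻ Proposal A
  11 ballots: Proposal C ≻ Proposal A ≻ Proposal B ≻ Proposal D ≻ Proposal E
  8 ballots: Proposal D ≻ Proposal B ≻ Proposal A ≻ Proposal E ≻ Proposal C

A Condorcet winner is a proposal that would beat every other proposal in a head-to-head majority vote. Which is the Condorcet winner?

Proposal A

Proposal A vs Proposal B: 17–9
Proposal A vs Proposal C: 14–12
Proposal A vs Proposal D: 17–9
Proposal A vs Proposal E: 25–1
Proposal A beats every other proposal.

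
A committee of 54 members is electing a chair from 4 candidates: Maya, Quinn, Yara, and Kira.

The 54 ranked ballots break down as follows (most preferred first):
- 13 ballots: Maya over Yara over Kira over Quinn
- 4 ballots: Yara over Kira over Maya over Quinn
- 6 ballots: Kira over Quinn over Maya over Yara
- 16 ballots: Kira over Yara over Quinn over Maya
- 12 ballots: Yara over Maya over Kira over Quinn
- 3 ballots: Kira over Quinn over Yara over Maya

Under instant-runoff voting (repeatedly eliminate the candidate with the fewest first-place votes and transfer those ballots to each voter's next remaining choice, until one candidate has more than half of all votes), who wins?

Round 1: Maya 13, Quinn 0, Yara 16, Kira 25. Quinn eliminated.
Round 2: Maya 13, Yara 16, Kira 25. Maya eliminated.
Round 3: Yara 29, Kira 25. Yara has a majority (≥28).

Yara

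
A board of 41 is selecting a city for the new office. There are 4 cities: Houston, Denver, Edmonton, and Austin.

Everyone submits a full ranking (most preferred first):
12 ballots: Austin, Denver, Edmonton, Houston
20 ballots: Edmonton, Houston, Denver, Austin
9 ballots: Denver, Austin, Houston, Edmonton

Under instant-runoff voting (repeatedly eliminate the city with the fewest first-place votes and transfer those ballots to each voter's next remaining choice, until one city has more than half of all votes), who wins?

Round 1: Houston 0, Denver 9, Edmonton 20, Austin 12. Houston eliminated.
Round 2: Denver 9, Edmonton 20, Austin 12. Denver eliminated.
Round 3: Edmonton 20, Austin 21. Austin has a majority (≥21).

Austin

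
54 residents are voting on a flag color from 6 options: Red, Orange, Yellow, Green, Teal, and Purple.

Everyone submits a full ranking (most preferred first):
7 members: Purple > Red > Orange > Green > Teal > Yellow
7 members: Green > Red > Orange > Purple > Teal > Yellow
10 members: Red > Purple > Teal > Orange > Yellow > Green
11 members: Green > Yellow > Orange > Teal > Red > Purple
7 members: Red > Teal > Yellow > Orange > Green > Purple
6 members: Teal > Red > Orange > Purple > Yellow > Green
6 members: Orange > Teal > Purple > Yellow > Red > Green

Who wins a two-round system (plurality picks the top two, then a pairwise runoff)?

Round 1 first-place votes: Red 17, Orange 6, Yellow 0, Green 18, Teal 6, Purple 7. Green and Red advance.
Runoff: Green is ranked above Red on 18 ballots, Red above Green on 36.

Red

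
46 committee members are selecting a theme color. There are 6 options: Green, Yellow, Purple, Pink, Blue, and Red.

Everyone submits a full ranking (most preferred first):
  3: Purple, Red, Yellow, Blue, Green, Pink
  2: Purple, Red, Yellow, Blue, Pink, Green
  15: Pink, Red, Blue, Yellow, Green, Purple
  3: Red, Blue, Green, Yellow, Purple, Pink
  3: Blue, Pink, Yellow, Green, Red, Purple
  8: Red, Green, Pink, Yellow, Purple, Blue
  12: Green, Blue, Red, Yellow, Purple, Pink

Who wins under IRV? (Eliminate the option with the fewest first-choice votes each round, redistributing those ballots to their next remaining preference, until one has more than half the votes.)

Round 1: Green 12, Yellow 0, Purple 5, Pink 15, Blue 3, Red 11. Yellow eliminated.
Round 2: Green 12, Purple 5, Pink 15, Blue 3, Red 11. Blue eliminated.
Round 3: Green 12, Purple 5, Pink 18, Red 11. Purple eliminated.
Round 4: Green 12, Pink 18, Red 16. Green eliminated.
Round 5: Pink 18, Red 28. Red has a majority (≥24).

Red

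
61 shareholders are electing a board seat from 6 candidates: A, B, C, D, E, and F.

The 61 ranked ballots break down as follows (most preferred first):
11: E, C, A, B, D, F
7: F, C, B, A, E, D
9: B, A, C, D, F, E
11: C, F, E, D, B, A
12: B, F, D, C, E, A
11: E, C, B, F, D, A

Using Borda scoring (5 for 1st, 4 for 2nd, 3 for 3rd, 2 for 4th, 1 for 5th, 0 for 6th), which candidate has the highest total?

A: 11×3 + 7×2 + 9×4 + 11×0 + 12×0 + 11×0 = 83
B: 11×2 + 7×3 + 9×5 + 11×1 + 12×5 + 11×3 = 192
C: 11×4 + 7×4 + 9×3 + 11×5 + 12×2 + 11×4 = 222
D: 11×1 + 7×0 + 9×2 + 11×2 + 12×3 + 11×1 = 98
E: 11×5 + 7×1 + 9×0 + 11×3 + 12×1 + 11×5 = 162
F: 11×0 + 7×5 + 9×1 + 11×4 + 12×4 + 11×2 = 158

C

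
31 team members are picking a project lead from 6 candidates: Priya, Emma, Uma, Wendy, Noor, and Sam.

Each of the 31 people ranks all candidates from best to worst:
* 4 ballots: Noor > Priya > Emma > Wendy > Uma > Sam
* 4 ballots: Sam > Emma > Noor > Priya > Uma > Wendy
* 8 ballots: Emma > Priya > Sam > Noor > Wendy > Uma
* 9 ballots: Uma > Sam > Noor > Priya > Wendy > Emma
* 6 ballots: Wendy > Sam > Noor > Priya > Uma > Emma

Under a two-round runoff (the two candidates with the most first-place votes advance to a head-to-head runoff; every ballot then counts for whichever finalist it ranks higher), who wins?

Emma

Round 1 first-place votes: Priya 0, Emma 8, Uma 9, Wendy 6, Noor 4, Sam 4. Uma and Emma advance.
Runoff: Uma is ranked above Emma on 15 ballots, Emma above Uma on 16.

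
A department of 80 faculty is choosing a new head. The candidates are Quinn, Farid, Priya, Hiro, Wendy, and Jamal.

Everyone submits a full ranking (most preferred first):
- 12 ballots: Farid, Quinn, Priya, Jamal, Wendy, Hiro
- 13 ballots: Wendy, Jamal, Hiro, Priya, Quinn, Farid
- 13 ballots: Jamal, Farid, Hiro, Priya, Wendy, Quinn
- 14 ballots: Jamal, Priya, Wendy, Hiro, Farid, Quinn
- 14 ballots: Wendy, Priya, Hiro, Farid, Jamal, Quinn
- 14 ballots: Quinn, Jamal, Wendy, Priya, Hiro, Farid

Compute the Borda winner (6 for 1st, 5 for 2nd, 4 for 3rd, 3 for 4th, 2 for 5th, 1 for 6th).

Quinn: 12×5 + 13×2 + 13×1 + 14×1 + 14×1 + 14×6 = 211
Farid: 12×6 + 13×1 + 13×5 + 14×2 + 14×3 + 14×1 = 234
Priya: 12×4 + 13×3 + 13×3 + 14×5 + 14×5 + 14×3 = 308
Hiro: 12×1 + 13×4 + 13×4 + 14×3 + 14×4 + 14×2 = 242
Wendy: 12×2 + 13×6 + 13×2 + 14×4 + 14×6 + 14×4 = 324
Jamal: 12×3 + 13×5 + 13×6 + 14×6 + 14×2 + 14×5 = 361

Jamal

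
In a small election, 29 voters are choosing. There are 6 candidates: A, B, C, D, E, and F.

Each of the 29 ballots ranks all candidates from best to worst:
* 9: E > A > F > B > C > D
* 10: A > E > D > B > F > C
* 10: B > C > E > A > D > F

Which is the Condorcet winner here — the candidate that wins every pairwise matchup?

E

E vs A: 19–10
E vs B: 19–10
E vs C: 19–10
E vs D: 29–0
E vs F: 29–0
E beats every other candidate.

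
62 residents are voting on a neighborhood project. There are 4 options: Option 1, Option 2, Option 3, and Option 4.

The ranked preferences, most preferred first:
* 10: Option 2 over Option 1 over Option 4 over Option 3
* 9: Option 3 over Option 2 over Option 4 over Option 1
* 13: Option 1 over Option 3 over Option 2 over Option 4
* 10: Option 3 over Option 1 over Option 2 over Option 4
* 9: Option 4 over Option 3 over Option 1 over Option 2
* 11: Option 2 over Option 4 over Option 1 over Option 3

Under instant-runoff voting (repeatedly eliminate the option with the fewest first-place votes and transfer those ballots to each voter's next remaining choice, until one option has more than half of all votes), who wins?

Option 3

Round 1: Option 1 13, Option 2 21, Option 3 19, Option 4 9. Option 4 eliminated.
Round 2: Option 1 13, Option 2 21, Option 3 28. Option 1 eliminated.
Round 3: Option 2 21, Option 3 41. Option 3 has a majority (≥32).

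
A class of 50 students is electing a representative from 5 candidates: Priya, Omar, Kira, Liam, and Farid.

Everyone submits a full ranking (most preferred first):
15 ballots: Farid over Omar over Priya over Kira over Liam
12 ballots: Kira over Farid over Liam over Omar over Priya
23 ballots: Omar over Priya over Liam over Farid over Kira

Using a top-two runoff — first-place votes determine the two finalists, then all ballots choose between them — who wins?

Round 1 first-place votes: Priya 0, Omar 23, Kira 12, Liam 0, Farid 15. Omar and Farid advance.
Runoff: Omar is ranked above Farid on 23 ballots, Farid above Omar on 27.

Farid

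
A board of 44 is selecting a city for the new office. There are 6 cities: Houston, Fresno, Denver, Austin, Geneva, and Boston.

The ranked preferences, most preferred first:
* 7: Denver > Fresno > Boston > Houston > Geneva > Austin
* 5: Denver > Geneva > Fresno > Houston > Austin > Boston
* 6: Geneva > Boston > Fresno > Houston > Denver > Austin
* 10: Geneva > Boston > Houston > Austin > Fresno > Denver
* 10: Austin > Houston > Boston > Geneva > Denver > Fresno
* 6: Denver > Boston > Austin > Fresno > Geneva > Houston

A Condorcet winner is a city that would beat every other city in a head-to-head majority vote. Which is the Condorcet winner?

Boston

Boston vs Houston: 29–15
Boston vs Fresno: 32–12
Boston vs Denver: 26–18
Boston vs Austin: 29–15
Boston vs Geneva: 23–21
Boston beats every other city.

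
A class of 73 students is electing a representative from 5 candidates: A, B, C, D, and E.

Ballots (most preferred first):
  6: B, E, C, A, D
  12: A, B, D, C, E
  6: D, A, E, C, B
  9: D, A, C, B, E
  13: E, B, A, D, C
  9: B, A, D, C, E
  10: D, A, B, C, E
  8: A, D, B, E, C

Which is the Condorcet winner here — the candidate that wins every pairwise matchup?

A

A vs B: 45–28
A vs C: 67–6
A vs D: 48–25
A vs E: 54–19
A beats every other candidate.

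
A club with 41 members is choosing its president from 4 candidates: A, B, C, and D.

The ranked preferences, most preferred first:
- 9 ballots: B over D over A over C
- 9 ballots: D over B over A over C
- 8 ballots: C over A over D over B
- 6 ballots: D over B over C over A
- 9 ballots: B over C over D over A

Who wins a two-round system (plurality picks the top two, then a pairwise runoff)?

D

Round 1 first-place votes: A 0, B 18, C 8, D 15. B and D advance.
Runoff: B is ranked above D on 18 ballots, D above B on 23.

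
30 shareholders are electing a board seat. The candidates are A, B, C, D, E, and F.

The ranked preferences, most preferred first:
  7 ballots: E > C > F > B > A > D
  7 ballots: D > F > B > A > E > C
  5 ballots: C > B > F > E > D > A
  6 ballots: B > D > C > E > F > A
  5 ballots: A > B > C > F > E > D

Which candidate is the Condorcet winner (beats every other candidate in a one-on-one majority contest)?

B vs A: 25–5
B vs C: 18–12
B vs D: 23–7
B vs E: 23–7
B vs F: 16–14
B beats every other candidate.

B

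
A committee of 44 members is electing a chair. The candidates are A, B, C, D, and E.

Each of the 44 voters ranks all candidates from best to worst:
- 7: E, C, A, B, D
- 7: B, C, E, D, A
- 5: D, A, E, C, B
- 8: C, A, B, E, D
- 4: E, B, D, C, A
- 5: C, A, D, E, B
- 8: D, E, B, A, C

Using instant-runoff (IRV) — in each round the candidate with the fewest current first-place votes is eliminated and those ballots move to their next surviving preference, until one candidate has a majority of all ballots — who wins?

C

Round 1: A 0, B 7, C 13, D 13, E 11. A eliminated.
Round 2: B 7, C 13, D 13, E 11. B eliminated.
Round 3: C 20, D 13, E 11. E eliminated.
Round 4: C 27, D 17. C has a majority (≥23).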